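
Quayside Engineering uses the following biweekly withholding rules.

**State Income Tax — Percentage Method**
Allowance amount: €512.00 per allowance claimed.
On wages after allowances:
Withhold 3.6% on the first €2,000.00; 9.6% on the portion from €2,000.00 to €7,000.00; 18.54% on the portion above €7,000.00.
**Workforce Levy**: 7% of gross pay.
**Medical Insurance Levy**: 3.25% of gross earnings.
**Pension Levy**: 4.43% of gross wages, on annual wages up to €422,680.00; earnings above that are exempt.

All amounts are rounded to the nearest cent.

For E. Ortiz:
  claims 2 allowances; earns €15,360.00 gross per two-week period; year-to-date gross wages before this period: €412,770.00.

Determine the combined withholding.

€3,925.50

State Income Tax: taxable = €15,360.00 − 2×€512.00 = €14,336.00
  €552.00 + 18.54% × (€14,336.00 − €7,000.00) = €552.00 + 18.54% × €7,336.00 = €1,912.09
Workforce Levy: 7% × €15,360.00 = €1,075.20
Medical Insurance Levy: 3.25% × €15,360.00 = €499.20
Pension Levy: cap €422,680.00 − YTD €412,770.00 = €9,910.00 subject; 4.43% × €9,910.00 = €439.01
Total: €1,912.09 + €1,075.20 + €499.20 + €439.01 = €3,925.50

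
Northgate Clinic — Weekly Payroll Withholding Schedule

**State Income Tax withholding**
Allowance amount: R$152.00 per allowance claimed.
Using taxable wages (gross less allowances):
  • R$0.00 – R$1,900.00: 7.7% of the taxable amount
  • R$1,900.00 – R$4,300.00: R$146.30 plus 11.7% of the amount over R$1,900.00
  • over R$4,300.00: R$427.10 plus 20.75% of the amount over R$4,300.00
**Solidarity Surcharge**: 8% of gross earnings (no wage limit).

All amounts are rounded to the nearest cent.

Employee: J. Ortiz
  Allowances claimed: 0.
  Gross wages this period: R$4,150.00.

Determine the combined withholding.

State Income Tax: taxable = R$4,150.00
  R$146.30 + 11.7% × (R$4,150.00 − R$1,900.00) = R$146.30 + 11.7% × R$2,250.00 = R$409.55
Solidarity Surcharge: 8% × R$4,150.00 = R$332.00
Total: R$409.55 + R$332.00 = R$741.55

R$741.55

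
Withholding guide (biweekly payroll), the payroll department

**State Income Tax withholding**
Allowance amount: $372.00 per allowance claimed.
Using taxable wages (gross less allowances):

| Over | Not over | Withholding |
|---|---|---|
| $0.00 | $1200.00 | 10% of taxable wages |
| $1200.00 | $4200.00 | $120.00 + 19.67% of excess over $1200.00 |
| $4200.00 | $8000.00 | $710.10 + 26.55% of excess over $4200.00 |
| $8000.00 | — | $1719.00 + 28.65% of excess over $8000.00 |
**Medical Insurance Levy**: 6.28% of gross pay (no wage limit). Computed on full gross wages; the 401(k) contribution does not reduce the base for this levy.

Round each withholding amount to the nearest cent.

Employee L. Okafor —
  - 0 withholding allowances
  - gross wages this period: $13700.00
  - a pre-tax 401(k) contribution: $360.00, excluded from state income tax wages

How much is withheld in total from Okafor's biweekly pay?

State Income Tax: taxable = $13700.00 − $360.00 = $13340.00
  $1719.00 + 28.65% × ($13340.00 − $8000.00) = $1719.00 + 28.65% × $5340.00 = $3248.91
Medical Insurance Levy: 6.28% × $13700.00 = $860.36
Total: $3248.91 + $860.36 = $4109.27

$4109.27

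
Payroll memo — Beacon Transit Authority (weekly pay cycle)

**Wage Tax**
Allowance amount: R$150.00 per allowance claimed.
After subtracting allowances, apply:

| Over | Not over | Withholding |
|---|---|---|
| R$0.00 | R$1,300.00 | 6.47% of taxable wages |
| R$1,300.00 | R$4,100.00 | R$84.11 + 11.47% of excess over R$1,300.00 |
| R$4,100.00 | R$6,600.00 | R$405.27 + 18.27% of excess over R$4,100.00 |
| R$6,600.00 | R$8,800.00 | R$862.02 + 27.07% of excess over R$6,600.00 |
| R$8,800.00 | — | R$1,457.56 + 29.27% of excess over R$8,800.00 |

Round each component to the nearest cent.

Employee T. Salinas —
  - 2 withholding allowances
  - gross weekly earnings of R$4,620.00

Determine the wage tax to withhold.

Wage Tax: taxable = R$4,620.00 − 2×R$150.00 = R$4,320.00
  R$405.27 + 18.27% × (R$4,320.00 − R$4,100.00) = R$405.27 + 18.27% × R$220.00 = R$445.46

R$445.46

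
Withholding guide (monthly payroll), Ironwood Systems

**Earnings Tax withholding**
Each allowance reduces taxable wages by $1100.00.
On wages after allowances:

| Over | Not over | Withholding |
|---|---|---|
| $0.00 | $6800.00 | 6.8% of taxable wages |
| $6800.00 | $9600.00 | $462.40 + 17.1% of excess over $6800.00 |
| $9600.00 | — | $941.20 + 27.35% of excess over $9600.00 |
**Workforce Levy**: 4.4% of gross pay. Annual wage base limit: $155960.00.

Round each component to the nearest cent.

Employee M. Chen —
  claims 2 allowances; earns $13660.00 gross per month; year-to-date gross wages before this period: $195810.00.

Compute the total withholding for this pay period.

$1449.91

Earnings Tax: taxable = $13660.00 − 2×$1100.00 = $11460.00
  $941.20 + 27.35% × ($11460.00 − $9600.00) = $941.20 + 27.35% × $1860.00 = $1449.91
Workforce Levy: YTD $195810.00 ≥ cap $155960.00 → $0.00
Total: $1449.91 + $0.00 = $1449.91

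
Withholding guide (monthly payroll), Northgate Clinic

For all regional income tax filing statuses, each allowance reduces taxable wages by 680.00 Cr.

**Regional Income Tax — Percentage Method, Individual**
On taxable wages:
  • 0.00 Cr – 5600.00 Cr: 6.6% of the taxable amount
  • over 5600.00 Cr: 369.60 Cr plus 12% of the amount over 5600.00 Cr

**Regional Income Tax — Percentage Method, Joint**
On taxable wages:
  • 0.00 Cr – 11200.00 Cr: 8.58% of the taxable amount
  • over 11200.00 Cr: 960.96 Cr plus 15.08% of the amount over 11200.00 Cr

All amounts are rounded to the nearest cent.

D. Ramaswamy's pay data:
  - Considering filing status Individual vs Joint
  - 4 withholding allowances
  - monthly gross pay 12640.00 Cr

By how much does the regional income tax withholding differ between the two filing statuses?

Regional Income Tax (Individual): taxable = 12640.00 Cr − 4×680.00 Cr = 9920.00 Cr
  369.60 Cr + 12% × (9920.00 Cr − 5600.00 Cr) = 369.60 Cr + 12% × 4320.00 Cr = 888.00 Cr
Regional Income Tax (Joint): taxable = 12640.00 Cr − 4×680.00 Cr = 9920.00 Cr
  8.58% × 9920.00 Cr = 851.14 Cr
Difference: |888.00 Cr − 851.14 Cr| = 36.86 Cr (higher under Individual)

36.86 Cr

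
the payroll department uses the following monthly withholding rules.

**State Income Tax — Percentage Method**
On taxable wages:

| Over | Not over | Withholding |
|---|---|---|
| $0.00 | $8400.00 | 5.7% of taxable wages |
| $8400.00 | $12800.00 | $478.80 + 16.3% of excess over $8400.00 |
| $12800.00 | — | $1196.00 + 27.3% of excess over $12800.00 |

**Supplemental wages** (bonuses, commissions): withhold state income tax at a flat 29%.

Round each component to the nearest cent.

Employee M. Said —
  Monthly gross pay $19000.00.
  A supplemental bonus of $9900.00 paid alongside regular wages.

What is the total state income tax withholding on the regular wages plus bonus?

State Income Tax: taxable = $19000.00
  $1196.00 + 27.3% × ($19000.00 − $12800.00) = $1196.00 + 27.3% × $6200.00 = $2888.60
Supplemental (29% flat on bonus): 29% × $9900.00 = $2871.00
Total state income tax: $2888.60 + $2871.00 = $5759.60

$5759.60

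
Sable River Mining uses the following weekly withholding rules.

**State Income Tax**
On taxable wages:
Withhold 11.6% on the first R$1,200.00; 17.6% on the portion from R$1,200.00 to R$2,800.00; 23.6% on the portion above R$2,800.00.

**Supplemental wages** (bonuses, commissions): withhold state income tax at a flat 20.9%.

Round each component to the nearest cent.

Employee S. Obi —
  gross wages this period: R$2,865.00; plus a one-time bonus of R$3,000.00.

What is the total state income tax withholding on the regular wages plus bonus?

R$1,063.14

State Income Tax: taxable = R$2,865.00
  R$420.80 + 23.6% × (R$2,865.00 − R$2,800.00) = R$420.80 + 23.6% × R$65.00 = R$436.14
Supplemental (20.9% flat on bonus): 20.9% × R$3,000.00 = R$627.00
Total state income tax: R$436.14 + R$627.00 = R$1,063.14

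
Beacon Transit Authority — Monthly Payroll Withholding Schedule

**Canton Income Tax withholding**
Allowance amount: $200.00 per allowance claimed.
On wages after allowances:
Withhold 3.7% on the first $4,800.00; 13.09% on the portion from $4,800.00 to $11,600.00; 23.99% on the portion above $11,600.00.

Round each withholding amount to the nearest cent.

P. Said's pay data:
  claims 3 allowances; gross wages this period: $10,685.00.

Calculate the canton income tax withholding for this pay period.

Canton Income Tax: taxable = $10,685.00 − 3×$200.00 = $10,085.00
  $177.60 + 13.09% × ($10,085.00 − $4,800.00) = $177.60 + 13.09% × $5,285.00 = $869.41

$869.41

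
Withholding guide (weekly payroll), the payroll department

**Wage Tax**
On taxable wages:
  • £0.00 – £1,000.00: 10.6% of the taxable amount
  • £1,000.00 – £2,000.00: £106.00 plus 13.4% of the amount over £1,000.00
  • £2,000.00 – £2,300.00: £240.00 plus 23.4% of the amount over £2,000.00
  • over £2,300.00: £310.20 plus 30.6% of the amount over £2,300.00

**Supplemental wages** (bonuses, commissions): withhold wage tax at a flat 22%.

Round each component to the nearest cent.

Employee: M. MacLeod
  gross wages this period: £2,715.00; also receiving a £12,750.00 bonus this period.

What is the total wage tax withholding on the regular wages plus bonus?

Wage Tax: taxable = £2,715.00
  £310.20 + 30.6% × (£2,715.00 − £2,300.00) = £310.20 + 30.6% × £415.00 = £437.19
Supplemental (22% flat on bonus): 22% × £12,750.00 = £2,805.00
Total wage tax: £437.19 + £2,805.00 = £3,242.19

£3,242.19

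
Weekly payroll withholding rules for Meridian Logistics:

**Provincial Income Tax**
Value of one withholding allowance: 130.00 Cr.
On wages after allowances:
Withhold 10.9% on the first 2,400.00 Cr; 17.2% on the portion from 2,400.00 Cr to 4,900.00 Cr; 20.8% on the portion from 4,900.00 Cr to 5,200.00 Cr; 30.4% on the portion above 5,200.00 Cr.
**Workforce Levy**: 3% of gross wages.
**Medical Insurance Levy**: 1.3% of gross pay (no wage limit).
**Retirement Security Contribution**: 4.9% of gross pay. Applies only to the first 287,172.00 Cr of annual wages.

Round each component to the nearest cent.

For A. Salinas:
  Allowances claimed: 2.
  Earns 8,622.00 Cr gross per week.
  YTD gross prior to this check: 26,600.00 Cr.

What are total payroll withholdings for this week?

Provincial Income Tax: taxable = 8,622.00 Cr − 2×130.00 Cr = 8,362.00 Cr
  754.00 Cr + 30.4% × (8,362.00 Cr − 5,200.00 Cr) = 754.00 Cr + 30.4% × 3,162.00 Cr = 1,715.25 Cr
Workforce Levy: 3% × 8,622.00 Cr = 258.66 Cr
Medical Insurance Levy: 1.3% × 8,622.00 Cr = 112.09 Cr
Retirement Security Contribution: 4.9% × 8,622.00 Cr = 422.48 Cr
Total: 1,715.25 Cr + 258.66 Cr + 112.09 Cr + 422.48 Cr = 2,508.48 Cr

2,508.48 Cr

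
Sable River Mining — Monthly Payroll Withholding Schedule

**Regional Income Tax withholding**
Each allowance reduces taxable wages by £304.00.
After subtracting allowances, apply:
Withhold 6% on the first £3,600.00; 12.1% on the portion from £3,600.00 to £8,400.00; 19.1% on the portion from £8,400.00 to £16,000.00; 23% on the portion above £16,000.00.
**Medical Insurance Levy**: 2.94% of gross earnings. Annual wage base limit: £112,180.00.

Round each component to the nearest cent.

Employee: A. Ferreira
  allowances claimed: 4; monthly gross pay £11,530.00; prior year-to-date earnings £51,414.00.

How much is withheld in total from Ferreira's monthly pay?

£1,501.35

Regional Income Tax: taxable = £11,530.00 − 4×£304.00 = £10,314.00
  £796.80 + 19.1% × (£10,314.00 − £8,400.00) = £796.80 + 19.1% × £1,914.00 = £1,162.37
Medical Insurance Levy: 2.94% × £11,530.00 = £338.98
Total: £1,162.37 + £338.98 = £1,501.35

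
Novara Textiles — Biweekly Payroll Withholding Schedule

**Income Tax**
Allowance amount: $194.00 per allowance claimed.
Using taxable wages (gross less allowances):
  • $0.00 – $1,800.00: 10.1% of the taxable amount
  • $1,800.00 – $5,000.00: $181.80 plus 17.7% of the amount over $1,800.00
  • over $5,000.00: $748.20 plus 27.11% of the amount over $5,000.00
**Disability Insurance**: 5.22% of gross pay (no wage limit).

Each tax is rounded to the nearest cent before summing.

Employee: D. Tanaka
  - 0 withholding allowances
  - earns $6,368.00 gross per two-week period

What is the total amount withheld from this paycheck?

$1,451.47

Income Tax: taxable = $6,368.00
  $748.20 + 27.11% × ($6,368.00 − $5,000.00) = $748.20 + 27.11% × $1,368.00 = $1,119.06
Disability Insurance: 5.22% × $6,368.00 = $332.41
Total: $1,119.06 + $332.41 = $1,451.47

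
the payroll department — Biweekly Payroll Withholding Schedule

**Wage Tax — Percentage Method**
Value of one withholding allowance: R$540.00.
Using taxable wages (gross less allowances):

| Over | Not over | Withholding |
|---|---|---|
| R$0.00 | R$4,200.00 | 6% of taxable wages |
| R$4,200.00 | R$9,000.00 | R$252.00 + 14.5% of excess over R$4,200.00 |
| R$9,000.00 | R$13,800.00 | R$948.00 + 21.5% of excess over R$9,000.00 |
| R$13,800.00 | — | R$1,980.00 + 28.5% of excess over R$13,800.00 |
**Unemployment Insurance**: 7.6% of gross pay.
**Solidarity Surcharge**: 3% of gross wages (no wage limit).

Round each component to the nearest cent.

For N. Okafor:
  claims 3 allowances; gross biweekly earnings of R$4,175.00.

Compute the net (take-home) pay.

R$3,579.15

Wage Tax: taxable = R$4,175.00 − 3×R$540.00 = R$2,555.00
  6% × R$2,555.00 = R$153.30
Unemployment Insurance: 7.6% × R$4,175.00 = R$317.30
Solidarity Surcharge: 3% × R$4,175.00 = R$125.25
Total withheld: R$153.30 + R$317.30 + R$125.25 = R$595.85
Net pay: R$4,175.00 − R$595.85 = R$3,579.15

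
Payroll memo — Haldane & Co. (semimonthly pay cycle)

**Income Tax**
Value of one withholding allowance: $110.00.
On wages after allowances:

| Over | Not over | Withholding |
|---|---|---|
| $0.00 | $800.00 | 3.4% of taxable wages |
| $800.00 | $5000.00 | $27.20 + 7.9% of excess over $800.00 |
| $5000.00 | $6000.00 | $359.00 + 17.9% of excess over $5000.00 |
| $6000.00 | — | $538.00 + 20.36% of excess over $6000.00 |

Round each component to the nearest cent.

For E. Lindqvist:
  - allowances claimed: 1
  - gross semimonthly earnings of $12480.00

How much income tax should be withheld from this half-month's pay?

Income Tax: taxable = $12480.00 − 1×$110.00 = $12370.00
  $538.00 + 20.36% × ($12370.00 − $6000.00) = $538.00 + 20.36% × $6370.00 = $1834.93

$1834.93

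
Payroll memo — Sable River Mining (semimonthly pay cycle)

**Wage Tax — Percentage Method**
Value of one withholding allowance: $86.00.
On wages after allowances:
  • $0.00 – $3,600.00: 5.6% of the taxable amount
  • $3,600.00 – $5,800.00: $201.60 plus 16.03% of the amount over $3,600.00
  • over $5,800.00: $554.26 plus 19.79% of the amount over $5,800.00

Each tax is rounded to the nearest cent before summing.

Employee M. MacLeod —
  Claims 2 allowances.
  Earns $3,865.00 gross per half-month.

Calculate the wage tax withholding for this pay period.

$216.51

Wage Tax: taxable = $3,865.00 − 2×$86.00 = $3,693.00
  $201.60 + 16.03% × ($3,693.00 − $3,600.00) = $201.60 + 16.03% × $93.00 = $216.51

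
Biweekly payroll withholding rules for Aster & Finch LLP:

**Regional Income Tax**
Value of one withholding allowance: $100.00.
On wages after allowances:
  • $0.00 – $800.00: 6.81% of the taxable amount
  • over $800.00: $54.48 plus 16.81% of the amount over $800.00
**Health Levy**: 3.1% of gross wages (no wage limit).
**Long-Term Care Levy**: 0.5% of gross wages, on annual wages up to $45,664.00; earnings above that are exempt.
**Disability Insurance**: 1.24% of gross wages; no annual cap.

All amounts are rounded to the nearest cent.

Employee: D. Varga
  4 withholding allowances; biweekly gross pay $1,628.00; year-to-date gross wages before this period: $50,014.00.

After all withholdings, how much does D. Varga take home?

$1,430.91

Regional Income Tax: taxable = $1,628.00 − 4×$100.00 = $1,228.00
  $54.48 + 16.81% × ($1,228.00 − $800.00) = $54.48 + 16.81% × $428.00 = $126.43
Health Levy: 3.1% × $1,628.00 = $50.47
Long-Term Care Levy: YTD $50,014.00 ≥ cap $45,664.00 → $0.00
Disability Insurance: 1.24% × $1,628.00 = $20.19
Total withheld: $126.43 + $50.47 + $0.00 + $20.19 = $197.09
Net pay: $1,628.00 − $197.09 = $1,430.91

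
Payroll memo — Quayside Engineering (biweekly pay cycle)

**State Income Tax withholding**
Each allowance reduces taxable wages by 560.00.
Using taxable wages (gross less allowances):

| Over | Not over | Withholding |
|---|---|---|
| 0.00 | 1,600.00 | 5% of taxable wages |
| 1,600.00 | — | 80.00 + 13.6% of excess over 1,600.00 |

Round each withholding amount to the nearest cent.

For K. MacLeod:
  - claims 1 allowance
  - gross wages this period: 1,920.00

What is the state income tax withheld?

State Income Tax: taxable = 1,920.00 − 1×560.00 = 1,360.00
  5% × 1,360.00 = 68.00

68.00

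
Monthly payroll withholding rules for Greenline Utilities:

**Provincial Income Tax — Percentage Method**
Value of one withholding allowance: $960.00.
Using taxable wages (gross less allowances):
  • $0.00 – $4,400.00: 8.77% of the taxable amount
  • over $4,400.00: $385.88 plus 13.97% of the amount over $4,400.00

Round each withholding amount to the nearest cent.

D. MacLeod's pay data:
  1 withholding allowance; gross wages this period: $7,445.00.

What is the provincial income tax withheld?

$677.15

Provincial Income Tax: taxable = $7,445.00 − 1×$960.00 = $6,485.00
  $385.88 + 13.97% × ($6,485.00 − $4,400.00) = $385.88 + 13.97% × $2,085.00 = $677.15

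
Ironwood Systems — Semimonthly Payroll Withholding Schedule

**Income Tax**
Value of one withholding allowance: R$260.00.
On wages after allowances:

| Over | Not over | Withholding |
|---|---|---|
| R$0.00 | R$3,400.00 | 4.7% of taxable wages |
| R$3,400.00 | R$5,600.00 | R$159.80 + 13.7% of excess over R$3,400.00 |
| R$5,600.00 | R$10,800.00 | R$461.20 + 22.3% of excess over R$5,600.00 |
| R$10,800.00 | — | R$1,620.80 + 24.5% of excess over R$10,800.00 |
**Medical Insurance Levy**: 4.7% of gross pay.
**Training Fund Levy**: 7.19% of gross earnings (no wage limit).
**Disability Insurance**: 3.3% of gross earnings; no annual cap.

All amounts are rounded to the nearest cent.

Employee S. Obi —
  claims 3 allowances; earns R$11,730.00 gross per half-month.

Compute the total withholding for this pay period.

Income Tax: taxable = R$11,730.00 − 3×R$260.00 = R$10,950.00
  R$1,620.80 + 24.5% × (R$10,950.00 − R$10,800.00) = R$1,620.80 + 24.5% × R$150.00 = R$1,657.55
Medical Insurance Levy: 4.7% × R$11,730.00 = R$551.31
Training Fund Levy: 7.19% × R$11,730.00 = R$843.39
Disability Insurance: 3.3% × R$11,730.00 = R$387.09
Total: R$1,657.55 + R$551.31 + R$843.39 + R$387.09 = R$3,439.34

R$3,439.34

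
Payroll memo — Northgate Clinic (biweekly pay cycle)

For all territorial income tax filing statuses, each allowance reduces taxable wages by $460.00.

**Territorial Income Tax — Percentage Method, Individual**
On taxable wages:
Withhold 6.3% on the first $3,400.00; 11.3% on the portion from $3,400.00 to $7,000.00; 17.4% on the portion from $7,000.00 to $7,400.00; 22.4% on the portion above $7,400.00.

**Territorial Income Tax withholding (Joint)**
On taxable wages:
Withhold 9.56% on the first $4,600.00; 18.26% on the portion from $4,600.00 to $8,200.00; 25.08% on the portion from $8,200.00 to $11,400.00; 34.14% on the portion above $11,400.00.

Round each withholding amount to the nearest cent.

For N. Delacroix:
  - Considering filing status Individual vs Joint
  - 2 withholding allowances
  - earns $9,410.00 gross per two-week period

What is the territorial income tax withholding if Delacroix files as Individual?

$934.76

Territorial Income Tax (Individual): taxable = $9,410.00 − 2×$460.00 = $8,490.00
  $690.60 + 22.4% × ($8,490.00 − $7,400.00) = $690.60 + 22.4% × $1,090.00 = $934.76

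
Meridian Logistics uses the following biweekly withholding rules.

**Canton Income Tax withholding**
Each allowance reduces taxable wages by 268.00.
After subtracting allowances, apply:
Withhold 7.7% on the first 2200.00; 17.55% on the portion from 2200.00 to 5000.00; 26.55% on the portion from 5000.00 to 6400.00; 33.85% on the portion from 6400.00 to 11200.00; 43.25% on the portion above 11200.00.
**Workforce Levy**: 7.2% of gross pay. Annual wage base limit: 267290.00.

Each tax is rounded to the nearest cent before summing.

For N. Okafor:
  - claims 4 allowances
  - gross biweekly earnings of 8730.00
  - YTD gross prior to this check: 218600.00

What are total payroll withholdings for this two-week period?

Canton Income Tax: taxable = 8730.00 − 4×268.00 = 7658.00
  1032.50 + 33.85% × (7658.00 − 6400.00) = 1032.50 + 33.85% × 1258.00 = 1458.33
Workforce Levy: 7.2% × 8730.00 = 628.56
Total: 1458.33 + 628.56 = 2086.89

2086.89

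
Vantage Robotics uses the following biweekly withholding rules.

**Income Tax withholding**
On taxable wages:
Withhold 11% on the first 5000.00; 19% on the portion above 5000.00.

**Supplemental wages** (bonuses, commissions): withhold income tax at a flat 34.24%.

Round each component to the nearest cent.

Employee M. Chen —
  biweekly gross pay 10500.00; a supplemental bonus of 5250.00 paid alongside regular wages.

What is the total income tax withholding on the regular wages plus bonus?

Income Tax: taxable = 10500.00
  550.00 + 19% × (10500.00 − 5000.00) = 550.00 + 19% × 5500.00 = 1595.00
Supplemental (34.24% flat on bonus): 34.24% × 5250.00 = 1797.60
Total income tax: 1595.00 + 1797.60 = 3392.60

3392.60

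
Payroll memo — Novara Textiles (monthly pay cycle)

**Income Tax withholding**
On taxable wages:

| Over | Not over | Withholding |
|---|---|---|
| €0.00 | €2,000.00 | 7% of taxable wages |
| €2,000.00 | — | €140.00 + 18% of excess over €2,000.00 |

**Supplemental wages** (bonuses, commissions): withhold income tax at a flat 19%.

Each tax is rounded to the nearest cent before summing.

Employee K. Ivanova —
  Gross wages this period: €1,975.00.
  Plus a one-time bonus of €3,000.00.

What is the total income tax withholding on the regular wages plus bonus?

Income Tax: taxable = €1,975.00
  7% × €1,975.00 = €138.25
Supplemental (19% flat on bonus): 19% × €3,000.00 = €570.00
Total income tax: €138.25 + €570.00 = €708.25

€708.25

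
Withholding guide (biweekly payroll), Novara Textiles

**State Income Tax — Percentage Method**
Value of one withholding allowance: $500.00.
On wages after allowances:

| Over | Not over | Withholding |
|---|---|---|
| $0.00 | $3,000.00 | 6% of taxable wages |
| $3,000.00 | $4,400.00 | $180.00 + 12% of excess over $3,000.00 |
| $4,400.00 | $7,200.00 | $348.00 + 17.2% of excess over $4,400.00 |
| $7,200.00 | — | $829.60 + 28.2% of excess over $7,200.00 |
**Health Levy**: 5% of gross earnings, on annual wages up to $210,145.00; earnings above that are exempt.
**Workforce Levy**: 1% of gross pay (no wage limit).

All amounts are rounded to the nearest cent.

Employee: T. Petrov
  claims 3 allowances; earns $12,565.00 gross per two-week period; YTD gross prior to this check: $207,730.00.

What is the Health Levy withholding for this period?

$120.75

Health Levy: cap $210,145.00 − YTD $207,730.00 = $2,415.00 subject; 5% × $2,415.00 = $120.75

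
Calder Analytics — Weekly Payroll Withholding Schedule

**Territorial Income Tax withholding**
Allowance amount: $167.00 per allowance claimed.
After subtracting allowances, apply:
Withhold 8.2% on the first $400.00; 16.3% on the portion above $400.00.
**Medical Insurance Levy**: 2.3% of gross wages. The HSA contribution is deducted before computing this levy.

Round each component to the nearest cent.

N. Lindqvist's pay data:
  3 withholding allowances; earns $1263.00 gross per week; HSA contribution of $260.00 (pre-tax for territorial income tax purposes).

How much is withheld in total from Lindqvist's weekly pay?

Territorial Income Tax: taxable = $1263.00 − $260.00 − 3×$167.00 = $502.00
  $32.80 + 16.3% × ($502.00 − $400.00) = $32.80 + 16.3% × $102.00 = $49.43
Medical Insurance Levy: 2.3% × $1003.00 = $23.07
Total: $49.43 + $23.07 = $72.50

$72.50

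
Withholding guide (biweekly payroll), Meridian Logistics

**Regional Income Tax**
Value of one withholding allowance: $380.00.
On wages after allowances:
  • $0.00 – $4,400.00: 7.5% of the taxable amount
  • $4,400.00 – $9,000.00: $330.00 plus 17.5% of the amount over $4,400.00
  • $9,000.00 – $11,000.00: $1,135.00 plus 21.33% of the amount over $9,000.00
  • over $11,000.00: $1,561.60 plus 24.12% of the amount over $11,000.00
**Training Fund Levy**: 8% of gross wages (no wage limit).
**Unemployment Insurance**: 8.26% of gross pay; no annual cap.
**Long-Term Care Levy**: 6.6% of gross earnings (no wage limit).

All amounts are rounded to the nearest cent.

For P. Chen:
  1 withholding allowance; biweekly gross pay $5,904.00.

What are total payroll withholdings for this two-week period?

Regional Income Tax: taxable = $5,904.00 − 1×$380.00 = $5,524.00
  $330.00 + 17.5% × ($5,524.00 − $4,400.00) = $330.00 + 17.5% × $1,124.00 = $526.70
Training Fund Levy: 8% × $5,904.00 = $472.32
Unemployment Insurance: 8.26% × $5,904.00 = $487.67
Long-Term Care Levy: 6.6% × $5,904.00 = $389.66
Total: $526.70 + $472.32 + $487.67 + $389.66 = $1,876.35

$1,876.35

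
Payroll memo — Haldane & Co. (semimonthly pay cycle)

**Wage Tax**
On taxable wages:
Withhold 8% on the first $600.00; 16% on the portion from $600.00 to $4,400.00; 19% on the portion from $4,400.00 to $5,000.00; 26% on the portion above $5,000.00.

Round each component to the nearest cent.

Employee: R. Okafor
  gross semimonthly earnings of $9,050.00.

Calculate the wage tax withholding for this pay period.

Wage Tax: taxable = $9,050.00
  $770.00 + 26% × ($9,050.00 − $5,000.00) = $770.00 + 26% × $4,050.00 = $1,823.00

$1,823.00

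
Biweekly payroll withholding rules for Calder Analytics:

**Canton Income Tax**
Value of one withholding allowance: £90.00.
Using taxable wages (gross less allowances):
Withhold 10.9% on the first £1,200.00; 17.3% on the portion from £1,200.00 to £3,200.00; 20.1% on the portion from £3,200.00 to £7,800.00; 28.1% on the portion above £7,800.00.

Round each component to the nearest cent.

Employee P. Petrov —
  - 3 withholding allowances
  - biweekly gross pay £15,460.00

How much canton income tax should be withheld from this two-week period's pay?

Canton Income Tax: taxable = £15,460.00 − 3×£90.00 = £15,190.00
  £1,401.40 + 28.1% × (£15,190.00 − £7,800.00) = £1,401.40 + 28.1% × £7,390.00 = £3,477.99

£3,477.99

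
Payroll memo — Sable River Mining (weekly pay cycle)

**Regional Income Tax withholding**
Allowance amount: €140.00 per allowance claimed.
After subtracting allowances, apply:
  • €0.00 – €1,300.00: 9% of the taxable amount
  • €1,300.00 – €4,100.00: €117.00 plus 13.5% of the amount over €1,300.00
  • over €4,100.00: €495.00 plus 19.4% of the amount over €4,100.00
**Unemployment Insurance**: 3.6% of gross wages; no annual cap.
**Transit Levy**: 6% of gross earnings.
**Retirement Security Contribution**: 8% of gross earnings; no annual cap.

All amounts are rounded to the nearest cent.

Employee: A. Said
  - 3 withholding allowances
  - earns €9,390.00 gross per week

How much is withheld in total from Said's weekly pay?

Regional Income Tax: taxable = €9,390.00 − 3×€140.00 = €8,970.00
  €495.00 + 19.4% × (€8,970.00 − €4,100.00) = €495.00 + 19.4% × €4,870.00 = €1,439.78
Unemployment Insurance: 3.6% × €9,390.00 = €338.04
Transit Levy: 6% × €9,390.00 = €563.40
Retirement Security Contribution: 8% × €9,390.00 = €751.20
Total: €1,439.78 + €338.04 + €563.40 + €751.20 = €3,092.42

€3,092.42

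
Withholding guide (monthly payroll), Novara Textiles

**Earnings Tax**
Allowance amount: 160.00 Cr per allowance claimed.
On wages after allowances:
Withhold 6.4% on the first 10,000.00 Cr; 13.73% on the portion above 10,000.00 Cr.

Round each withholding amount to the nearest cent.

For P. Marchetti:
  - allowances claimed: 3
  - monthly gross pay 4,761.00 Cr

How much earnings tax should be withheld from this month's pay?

273.98 Cr

Earnings Tax: taxable = 4,761.00 Cr − 3×160.00 Cr = 4,281.00 Cr
  6.4% × 4,281.00 Cr = 273.98 Cr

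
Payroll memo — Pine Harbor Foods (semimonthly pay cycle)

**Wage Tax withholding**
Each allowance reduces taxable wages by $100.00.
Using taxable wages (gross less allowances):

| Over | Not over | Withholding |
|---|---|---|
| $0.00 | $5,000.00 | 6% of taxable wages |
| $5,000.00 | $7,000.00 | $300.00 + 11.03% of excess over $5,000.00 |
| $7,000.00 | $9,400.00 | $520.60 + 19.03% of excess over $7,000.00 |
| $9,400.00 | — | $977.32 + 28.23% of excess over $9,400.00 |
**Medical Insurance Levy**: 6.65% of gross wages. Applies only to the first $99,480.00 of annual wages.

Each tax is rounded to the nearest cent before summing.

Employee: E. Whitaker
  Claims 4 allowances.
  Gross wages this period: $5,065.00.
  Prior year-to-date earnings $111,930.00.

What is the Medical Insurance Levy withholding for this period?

$0.00

Medical Insurance Levy: YTD $111,930.00 ≥ cap $99,480.00 → $0.00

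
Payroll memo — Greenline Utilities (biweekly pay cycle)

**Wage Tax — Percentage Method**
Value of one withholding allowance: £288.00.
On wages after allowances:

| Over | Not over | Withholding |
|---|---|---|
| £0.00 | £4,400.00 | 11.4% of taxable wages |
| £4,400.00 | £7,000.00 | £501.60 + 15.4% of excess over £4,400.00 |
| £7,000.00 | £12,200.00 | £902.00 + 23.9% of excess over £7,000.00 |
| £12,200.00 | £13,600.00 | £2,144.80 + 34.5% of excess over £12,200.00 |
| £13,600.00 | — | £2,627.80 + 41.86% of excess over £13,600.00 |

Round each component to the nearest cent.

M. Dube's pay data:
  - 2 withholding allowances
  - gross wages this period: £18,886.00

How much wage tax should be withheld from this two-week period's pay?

Wage Tax: taxable = £18,886.00 − 2×£288.00 = £18,310.00
  £2,627.80 + 41.86% × (£18,310.00 − £13,600.00) = £2,627.80 + 41.86% × £4,710.00 = £4,599.41

£4,599.41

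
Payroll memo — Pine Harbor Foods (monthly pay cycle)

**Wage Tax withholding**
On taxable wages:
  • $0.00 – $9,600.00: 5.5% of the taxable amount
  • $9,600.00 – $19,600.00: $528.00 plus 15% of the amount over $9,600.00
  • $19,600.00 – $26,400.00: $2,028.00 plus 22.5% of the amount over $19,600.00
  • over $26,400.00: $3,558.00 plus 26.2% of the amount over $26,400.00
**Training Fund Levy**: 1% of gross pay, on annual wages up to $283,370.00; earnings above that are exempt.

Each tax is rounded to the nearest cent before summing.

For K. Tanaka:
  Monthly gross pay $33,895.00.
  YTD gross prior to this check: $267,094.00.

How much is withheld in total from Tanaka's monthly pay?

Wage Tax: taxable = $33,895.00
  $3,558.00 + 26.2% × ($33,895.00 − $26,400.00) = $3,558.00 + 26.2% × $7,495.00 = $5,521.69
Training Fund Levy: cap $283,370.00 − YTD $267,094.00 = $16,276.00 subject; 1% × $16,276.00 = $162.76
Total: $5,521.69 + $162.76 = $5,684.45

$5,684.45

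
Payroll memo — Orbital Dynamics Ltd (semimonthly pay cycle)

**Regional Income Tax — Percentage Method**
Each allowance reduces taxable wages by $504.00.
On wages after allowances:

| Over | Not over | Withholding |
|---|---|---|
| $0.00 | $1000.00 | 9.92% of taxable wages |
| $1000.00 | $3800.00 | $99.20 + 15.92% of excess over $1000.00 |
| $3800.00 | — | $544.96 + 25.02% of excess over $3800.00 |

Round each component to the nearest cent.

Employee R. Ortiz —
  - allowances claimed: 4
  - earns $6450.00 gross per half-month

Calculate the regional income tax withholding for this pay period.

$703.59

Regional Income Tax: taxable = $6450.00 − 4×$504.00 = $4434.00
  $544.96 + 25.02% × ($4434.00 − $3800.00) = $544.96 + 25.02% × $634.00 = $703.59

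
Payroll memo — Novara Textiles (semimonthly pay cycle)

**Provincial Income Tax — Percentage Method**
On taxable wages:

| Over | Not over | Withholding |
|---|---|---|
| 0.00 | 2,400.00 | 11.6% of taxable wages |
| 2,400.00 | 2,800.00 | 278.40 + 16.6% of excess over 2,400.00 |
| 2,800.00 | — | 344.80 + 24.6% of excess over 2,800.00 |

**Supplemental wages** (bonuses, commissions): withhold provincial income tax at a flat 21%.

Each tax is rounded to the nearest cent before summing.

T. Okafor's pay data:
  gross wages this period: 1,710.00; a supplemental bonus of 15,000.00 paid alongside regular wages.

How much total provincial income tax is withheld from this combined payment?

Provincial Income Tax: taxable = 1,710.00
  11.6% × 1,710.00 = 198.36
Supplemental (21% flat on bonus): 21% × 15,000.00 = 3,150.00
Total provincial income tax: 198.36 + 3,150.00 = 3,348.36

3,348.36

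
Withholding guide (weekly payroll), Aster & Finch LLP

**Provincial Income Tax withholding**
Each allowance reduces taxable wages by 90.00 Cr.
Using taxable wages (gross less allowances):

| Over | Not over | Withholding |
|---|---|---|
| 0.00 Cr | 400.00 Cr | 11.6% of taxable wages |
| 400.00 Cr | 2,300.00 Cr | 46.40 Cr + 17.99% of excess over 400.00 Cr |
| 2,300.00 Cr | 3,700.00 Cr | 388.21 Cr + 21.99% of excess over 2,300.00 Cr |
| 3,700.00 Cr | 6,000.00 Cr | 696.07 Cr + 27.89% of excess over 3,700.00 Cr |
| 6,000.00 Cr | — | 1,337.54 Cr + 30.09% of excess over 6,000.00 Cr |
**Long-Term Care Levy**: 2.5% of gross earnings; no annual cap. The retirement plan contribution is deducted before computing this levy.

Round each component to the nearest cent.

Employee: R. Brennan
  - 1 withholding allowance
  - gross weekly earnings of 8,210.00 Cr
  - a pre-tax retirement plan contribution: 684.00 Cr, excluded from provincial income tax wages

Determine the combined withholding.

1,957.78 Cr

Provincial Income Tax: taxable = 8,210.00 Cr − 684.00 Cr − 1×90.00 Cr = 7,436.00 Cr
  1,337.54 Cr + 30.09% × (7,436.00 Cr − 6,000.00 Cr) = 1,337.54 Cr + 30.09% × 1,436.00 Cr = 1,769.63 Cr
Long-Term Care Levy: 2.5% × 7,526.00 Cr = 188.15 Cr
Total: 1,769.63 Cr + 188.15 Cr = 1,957.78 Cr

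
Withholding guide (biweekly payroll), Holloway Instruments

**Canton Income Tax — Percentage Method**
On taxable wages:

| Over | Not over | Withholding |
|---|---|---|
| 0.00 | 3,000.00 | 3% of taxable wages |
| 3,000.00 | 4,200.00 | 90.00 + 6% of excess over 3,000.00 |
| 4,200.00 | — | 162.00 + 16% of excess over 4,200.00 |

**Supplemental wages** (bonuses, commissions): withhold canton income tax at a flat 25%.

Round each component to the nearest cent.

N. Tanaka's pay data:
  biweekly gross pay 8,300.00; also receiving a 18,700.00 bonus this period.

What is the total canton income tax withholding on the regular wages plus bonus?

5,493.00

Canton Income Tax: taxable = 8,300.00
  162.00 + 16% × (8,300.00 − 4,200.00) = 162.00 + 16% × 4,100.00 = 818.00
Supplemental (25% flat on bonus): 25% × 18,700.00 = 4,675.00
Total canton income tax: 818.00 + 4,675.00 = 5,493.00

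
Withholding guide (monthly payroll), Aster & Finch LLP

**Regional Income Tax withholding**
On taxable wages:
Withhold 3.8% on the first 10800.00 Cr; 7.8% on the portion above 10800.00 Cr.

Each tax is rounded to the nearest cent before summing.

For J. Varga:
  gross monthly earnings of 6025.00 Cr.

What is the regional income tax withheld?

228.95 Cr

Regional Income Tax: taxable = 6025.00 Cr
  3.8% × 6025.00 Cr = 228.95 Cr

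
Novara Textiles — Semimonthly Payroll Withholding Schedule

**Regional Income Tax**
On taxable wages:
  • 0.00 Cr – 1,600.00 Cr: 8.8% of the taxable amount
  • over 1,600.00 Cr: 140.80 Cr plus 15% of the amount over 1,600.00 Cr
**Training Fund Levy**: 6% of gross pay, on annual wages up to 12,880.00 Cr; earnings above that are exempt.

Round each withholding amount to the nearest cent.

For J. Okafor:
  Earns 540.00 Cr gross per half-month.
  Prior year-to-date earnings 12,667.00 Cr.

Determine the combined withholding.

Regional Income Tax: taxable = 540.00 Cr
  8.8% × 540.00 Cr = 47.52 Cr
Training Fund Levy: cap 12,880.00 Cr − YTD 12,667.00 Cr = 213.00 Cr subject; 6% × 213.00 Cr = 12.78 Cr
Total: 47.52 Cr + 12.78 Cr = 60.30 Cr

60.30 Cr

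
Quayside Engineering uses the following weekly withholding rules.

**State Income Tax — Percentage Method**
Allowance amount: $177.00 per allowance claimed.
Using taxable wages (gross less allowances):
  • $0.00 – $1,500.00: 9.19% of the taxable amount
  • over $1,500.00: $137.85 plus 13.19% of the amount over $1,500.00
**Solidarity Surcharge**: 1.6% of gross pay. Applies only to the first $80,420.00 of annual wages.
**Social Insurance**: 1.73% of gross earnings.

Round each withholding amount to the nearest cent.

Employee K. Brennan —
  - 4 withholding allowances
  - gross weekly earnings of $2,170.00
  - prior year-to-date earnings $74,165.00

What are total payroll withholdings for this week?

State Income Tax: taxable = $2,170.00 − 4×$177.00 = $1,462.00
  9.19% × $1,462.00 = $134.36
Solidarity Surcharge: 1.6% × $2,170.00 = $34.72
Social Insurance: 1.73% × $2,170.00 = $37.54
Total: $134.36 + $34.72 + $37.54 = $206.62

$206.62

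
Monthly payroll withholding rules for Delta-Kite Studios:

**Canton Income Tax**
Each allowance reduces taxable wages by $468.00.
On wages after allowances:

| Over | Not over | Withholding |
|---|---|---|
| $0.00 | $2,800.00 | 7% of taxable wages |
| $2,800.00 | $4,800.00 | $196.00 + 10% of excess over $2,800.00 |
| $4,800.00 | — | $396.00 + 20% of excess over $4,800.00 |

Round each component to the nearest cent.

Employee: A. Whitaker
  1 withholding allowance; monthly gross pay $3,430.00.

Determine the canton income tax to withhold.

Canton Income Tax: taxable = $3,430.00 − 1×$468.00 = $2,962.00
  $196.00 + 10% × ($2,962.00 − $2,800.00) = $196.00 + 10% × $162.00 = $212.20

$212.20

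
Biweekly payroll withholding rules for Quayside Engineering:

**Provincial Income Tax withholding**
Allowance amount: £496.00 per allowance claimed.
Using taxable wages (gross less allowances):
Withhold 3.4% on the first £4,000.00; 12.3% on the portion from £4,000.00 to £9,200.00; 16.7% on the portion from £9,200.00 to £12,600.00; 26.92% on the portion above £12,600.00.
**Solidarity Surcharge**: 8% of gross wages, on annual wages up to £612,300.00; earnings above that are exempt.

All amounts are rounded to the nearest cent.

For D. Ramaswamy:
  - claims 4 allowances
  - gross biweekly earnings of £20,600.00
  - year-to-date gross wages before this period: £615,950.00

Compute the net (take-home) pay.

£17,637.09

Provincial Income Tax: taxable = £20,600.00 − 4×£496.00 = £18,616.00
  £1,343.40 + 26.92% × (£18,616.00 − £12,600.00) = £1,343.40 + 26.92% × £6,016.00 = £2,962.91
Solidarity Surcharge: YTD £615,950.00 ≥ cap £612,300.00 → £0.00
Total withheld: £2,962.91 + £0.00 = £2,962.91
Net pay: £20,600.00 − £2,962.91 = £17,637.09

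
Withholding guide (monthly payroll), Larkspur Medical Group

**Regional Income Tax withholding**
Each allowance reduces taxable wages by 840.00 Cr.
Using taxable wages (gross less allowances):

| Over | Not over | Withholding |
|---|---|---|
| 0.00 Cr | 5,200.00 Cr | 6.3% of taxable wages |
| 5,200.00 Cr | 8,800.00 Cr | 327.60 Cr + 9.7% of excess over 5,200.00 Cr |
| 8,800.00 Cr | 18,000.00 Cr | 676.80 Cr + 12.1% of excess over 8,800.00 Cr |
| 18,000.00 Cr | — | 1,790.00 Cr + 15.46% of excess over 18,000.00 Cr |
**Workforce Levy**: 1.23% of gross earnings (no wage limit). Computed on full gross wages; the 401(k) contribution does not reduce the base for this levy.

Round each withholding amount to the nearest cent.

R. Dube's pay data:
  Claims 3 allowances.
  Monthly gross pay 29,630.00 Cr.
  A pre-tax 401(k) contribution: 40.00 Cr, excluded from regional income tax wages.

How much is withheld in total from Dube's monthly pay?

3,556.67 Cr

Regional Income Tax: taxable = 29,630.00 Cr − 40.00 Cr − 3×840.00 Cr = 27,070.00 Cr
  1,790.00 Cr + 15.46% × (27,070.00 Cr − 18,000.00 Cr) = 1,790.00 Cr + 15.46% × 9,070.00 Cr = 3,192.22 Cr
Workforce Levy: 1.23% × 29,630.00 Cr = 364.45 Cr
Total: 3,192.22 Cr + 364.45 Cr = 3,556.67 Cr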